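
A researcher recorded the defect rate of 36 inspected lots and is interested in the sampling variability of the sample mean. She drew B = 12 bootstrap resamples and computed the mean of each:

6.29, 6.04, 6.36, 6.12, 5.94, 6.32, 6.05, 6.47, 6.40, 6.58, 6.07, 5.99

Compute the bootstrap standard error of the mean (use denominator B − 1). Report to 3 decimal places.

SE* = 0.210

Bootstrap SE is the standard deviation of the 12 replicate means.
Mean of replicates: (6.29 + 6.04 + 6.36 + 6.12 + 5.94 + 6.32 + 6.05 + 6.47 + 6.40 + 6.58 + 6.07 + 5.99) / 12 = 74.6300 / 12 = 6.2192
Sum of squared deviations: (+0.0708)² + (−0.1792)² + (+0.1408)² + (−0.0992)² + (−0.2792)² + (+0.1008)² + (−0.1692)² + (+0.2508)² + (+0.1808)² + (+0.3608)² + (−0.1492)² + (−0.2292)² = 0.4841
Variance = 0.4841 / 11 = 0.0440
SE* = √0.0440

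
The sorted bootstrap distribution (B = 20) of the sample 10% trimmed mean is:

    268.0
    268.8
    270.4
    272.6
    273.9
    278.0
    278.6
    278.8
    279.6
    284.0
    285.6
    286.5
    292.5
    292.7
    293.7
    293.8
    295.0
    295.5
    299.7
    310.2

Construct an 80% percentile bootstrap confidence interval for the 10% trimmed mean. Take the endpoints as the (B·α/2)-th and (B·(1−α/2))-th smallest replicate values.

α = 0.20; lower rank = 20 × 0.100 = 2; upper rank = 20 × 0.900 = 18.
The 2nd smallest replicate is 268.8; the 18th is 295.5.

(268.8, 295.5)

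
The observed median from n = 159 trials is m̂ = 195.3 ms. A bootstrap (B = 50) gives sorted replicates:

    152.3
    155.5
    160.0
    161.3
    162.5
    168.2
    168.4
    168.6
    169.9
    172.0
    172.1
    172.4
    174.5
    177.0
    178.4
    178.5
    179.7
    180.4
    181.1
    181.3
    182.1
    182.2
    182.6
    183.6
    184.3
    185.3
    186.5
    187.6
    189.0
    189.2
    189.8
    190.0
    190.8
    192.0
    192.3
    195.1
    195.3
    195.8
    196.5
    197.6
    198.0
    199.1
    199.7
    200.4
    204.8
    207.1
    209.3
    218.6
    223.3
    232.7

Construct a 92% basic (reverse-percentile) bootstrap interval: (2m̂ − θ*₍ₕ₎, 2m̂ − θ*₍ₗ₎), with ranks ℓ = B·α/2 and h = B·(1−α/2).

Percentile endpoints at ranks 2 and 48: θ*₍2₎ = 155.5, θ*₍48₎ = 218.6.
Basic interval reflects these around m̂:
  lower = 2 × 195.3 − 218.6 = 172.0
  upper = 2 × 195.3 − 155.5 = 235.1

(172.0, 235.1)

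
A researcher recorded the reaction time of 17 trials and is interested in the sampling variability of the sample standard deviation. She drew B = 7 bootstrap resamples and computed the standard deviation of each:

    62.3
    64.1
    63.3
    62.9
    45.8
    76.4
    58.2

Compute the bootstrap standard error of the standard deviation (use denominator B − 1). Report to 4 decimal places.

SE* = 9.0471

Bootstrap SE is the standard deviation of the 7 replicate standard deviations.
Mean of replicates: (62.3 + 64.1 + 63.3 + 62.9 + 45.8 + 76.4 + 58.2) / 7 = 433.00000 / 7 = 61.85714
Sum of squared deviations: (+0.44286)² + (+2.24286)² + (+1.44286)² + (+1.04286)² + (−16.05714)² + (+14.54286)² + (−3.65714)² = 491.09714
Variance = 491.09714 / 6 = 81.84952
SE* = √81.84952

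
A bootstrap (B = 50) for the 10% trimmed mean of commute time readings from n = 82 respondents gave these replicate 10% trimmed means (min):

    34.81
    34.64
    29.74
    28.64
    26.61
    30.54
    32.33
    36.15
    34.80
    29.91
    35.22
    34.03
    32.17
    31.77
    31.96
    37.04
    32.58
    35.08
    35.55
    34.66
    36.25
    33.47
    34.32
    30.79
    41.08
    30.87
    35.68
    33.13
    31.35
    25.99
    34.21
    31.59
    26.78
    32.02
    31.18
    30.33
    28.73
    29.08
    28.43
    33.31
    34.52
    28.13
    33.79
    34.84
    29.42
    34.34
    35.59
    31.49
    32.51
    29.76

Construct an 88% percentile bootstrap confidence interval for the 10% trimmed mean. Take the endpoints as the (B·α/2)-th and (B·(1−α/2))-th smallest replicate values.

(26.78, 36.15)

Sorted replicates: 25.99, 26.61, 26.78, 28.13, 28.43, 28.64, 28.73, 29.08, 29.42, 29.74, 29.76, 29.91, 30.33, 30.54, 30.79, 30.87, 31.18, 31.35, 31.49, 31.59, 31.77, 31.96, 32.02, 32.17, 32.33, 32.51, 32.58, 33.13, 33.31, 33.47, 33.79, 34.03, 34.21, 34.32, 34.34, 34.52, 34.64, 34.66, 34.80, 34.81, 34.84, 35.08, 35.22, 35.55, 35.59, 35.68, 36.15, 36.25, 37.04, 41.08
α = 0.12; lower rank = 50 × 0.060 = 3; upper rank = 50 × 0.940 = 47.
The 3rd smallest replicate is 26.78; the 47th is 36.15.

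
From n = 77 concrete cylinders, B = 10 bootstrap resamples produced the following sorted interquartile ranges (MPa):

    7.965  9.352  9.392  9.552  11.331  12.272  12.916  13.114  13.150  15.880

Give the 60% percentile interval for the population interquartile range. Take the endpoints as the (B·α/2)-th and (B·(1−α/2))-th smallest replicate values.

(9.352, 13.114)

α = 0.40; lower rank = 10 × 0.200 = 2; upper rank = 10 × 0.800 = 8.
The 2nd smallest replicate is 9.352; the 8th is 13.114.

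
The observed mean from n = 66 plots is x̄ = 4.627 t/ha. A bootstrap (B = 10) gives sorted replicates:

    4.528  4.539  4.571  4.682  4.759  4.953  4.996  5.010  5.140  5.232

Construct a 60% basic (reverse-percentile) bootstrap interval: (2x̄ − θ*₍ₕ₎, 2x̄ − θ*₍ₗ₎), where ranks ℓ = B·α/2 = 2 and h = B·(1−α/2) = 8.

Percentile endpoints at ranks 2 and 8: θ*₍2₎ = 4.539, θ*₍8₎ = 5.010.
Basic interval reflects these around x̄:
  lower = 2 × 4.627 − 5.010 = 4.244
  upper = 2 × 4.627 − 4.539 = 4.715

(4.244, 4.715)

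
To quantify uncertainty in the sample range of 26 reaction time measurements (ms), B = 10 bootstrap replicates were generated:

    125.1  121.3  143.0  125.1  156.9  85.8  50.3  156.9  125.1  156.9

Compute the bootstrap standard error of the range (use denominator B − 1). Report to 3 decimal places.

Bootstrap SE is the standard deviation of the 10 replicate ranges.
Mean of replicates: (125.1 + 121.3 + 143.0 + 125.1 + 156.9 + 85.8 + 50.3 + 156.9 + 125.1 + 156.9) / 10 = 1246.4000 / 10 = 124.6400
Sum of squared deviations: (+0.4600)² + (−3.3400)² + (+18.3600)² + (+0.4600)² + (+32.2600)² + (−38.8400)² + (−74.3400)² + (+32.2600)² + (+0.4600)² + (+32.2600)² = 10505.9840
Variance = 10505.9840 / 9 = 1167.3316
SE* = √1167.3316

SE* = 34.166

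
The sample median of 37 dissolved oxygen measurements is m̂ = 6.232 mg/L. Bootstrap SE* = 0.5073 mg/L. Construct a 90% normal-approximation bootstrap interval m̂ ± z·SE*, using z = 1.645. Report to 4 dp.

(5.3975, 7.0665)

Margin = 1.645 × 0.5073 = 0.83451
Interval: 6.232 ± 0.83451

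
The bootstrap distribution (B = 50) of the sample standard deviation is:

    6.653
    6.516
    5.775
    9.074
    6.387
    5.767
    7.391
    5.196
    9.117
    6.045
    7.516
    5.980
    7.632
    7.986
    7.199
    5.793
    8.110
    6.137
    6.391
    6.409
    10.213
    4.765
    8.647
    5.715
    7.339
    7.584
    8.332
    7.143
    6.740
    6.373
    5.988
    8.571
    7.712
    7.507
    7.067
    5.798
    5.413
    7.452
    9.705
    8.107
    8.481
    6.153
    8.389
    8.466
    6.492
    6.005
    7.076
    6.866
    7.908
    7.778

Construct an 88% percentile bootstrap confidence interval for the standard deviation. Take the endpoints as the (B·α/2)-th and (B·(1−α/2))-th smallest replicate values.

(5.413, 9.074)

Sorted replicates: 4.765, 5.196, 5.413, 5.715, 5.767, 5.775, 5.793, 5.798, 5.980, 5.988, 6.005, 6.045, 6.137, 6.153, 6.373, 6.387, 6.391, 6.409, 6.492, 6.516, 6.653, 6.740, 6.866, 7.067, 7.076, 7.143, 7.199, 7.339, 7.391, 7.452, 7.507, 7.516, 7.584, 7.632, 7.712, 7.778, 7.908, 7.986, 8.107, 8.110, 8.332, 8.389, 8.466, 8.481, 8.571, 8.647, 9.074, 9.117, 9.705, 10.213
α = 0.12; lower rank = 50 × 0.060 = 3; upper rank = 50 × 0.940 = 47.
The 3rd smallest replicate is 5.413; the 47th is 9.074.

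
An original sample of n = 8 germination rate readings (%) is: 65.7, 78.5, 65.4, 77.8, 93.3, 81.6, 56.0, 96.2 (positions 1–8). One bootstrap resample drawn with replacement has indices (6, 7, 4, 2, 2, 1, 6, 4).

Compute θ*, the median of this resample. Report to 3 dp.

Resample values: 81.6, 56.0, 77.8, 78.5, 78.5, 65.7, 81.6, 77.8.
Sorted: 56.0, 65.7, 77.8, 77.8, 78.5, 78.5, 81.6, 81.6
Median = average of the two middle values = 78.150

θ* = 78.150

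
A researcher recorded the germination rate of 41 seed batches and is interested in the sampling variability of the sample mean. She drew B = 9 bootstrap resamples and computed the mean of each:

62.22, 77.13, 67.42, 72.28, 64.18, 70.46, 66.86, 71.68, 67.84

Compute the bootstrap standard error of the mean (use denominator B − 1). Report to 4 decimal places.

Bootstrap SE is the standard deviation of the 9 replicate means.
Mean of replicates: (62.22 + 77.13 + 67.42 + 72.28 + 64.18 + 70.46 + 66.86 + 71.68 + 67.84) / 9 = 620.07000 / 9 = 68.89667
Sum of squared deviations: (−6.67667)² + (+8.23333)² + (−1.47667)² + (+3.38333)² + (−4.71667)² + (+1.56333)² + (−2.03667)² + (+2.78333)² + (−1.05667)² = 163.69560
Variance = 163.69560 / 8 = 20.46195
SE* = √20.46195

SE* = 4.5235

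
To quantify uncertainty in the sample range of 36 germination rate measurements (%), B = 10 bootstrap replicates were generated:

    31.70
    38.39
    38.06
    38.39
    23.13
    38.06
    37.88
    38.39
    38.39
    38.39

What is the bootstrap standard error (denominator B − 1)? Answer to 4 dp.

SE* = 4.9961

Bootstrap SE is the standard deviation of the 10 replicate ranges.
Mean of replicates: (31.70 + 38.39 + 38.06 + 38.39 + 23.13 + 38.06 + 37.88 + 38.39 + 38.39 + 38.39) / 10 = 360.78000 / 10 = 36.07800
Sum of squared deviations: (−4.37800)² + (+2.31200)² + (+1.98200)² + (+2.31200)² + (−12.94800)² + (+1.98200)² + (+1.80200)² + (+2.31200)² + (+2.31200)² + (+2.31200)² = 224.64816
Variance = 224.64816 / 9 = 24.96091
SE* = √24.96091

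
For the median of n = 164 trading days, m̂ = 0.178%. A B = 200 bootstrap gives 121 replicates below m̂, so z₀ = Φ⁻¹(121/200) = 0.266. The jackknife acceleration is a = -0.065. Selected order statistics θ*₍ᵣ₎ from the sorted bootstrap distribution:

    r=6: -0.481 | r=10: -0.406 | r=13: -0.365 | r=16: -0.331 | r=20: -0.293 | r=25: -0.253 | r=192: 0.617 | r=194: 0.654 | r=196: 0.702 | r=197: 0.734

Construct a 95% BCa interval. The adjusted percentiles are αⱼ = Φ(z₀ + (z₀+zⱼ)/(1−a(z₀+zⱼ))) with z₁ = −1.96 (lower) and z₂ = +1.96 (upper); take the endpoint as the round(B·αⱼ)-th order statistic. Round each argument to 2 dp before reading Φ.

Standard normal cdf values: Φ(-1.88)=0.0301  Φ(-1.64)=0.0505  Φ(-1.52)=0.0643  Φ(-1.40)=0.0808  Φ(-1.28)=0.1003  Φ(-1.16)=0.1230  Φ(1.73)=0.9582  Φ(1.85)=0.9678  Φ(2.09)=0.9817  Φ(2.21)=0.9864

Lower: z₀ + z₁ = 0.266 + (-1.960) = -1.694; 1 − a(z₀+z₁) = 1 − (-0.065)(-1.694) = 0.8899; argument = 0.266 + (-1.694)/0.8899 = -1.6376 → -1.64.
α₁ = Φ(-1.64) = 0.0505; rank = round(200 × 0.0505) = 10; θ*₍10₎ = -0.406.
Upper: z₀ + z₂ = 2.226; 1 − a(z₀+z₂) = 1.1447; argument = 2.2106 → 2.21; α₂ = 0.9864; rank = 197; θ*₍197₎ = 0.734.

(-0.406, 0.734)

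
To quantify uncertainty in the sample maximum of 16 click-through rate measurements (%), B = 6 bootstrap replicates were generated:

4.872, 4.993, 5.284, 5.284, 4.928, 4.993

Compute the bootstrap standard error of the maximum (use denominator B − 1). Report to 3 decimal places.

SE* = 0.180

Bootstrap SE is the standard deviation of the 6 replicate maximums.
Mean of replicates: (4.872 + 4.993 + 5.284 + 5.284 + 4.928 + 4.993) / 6 = 30.3540 / 6 = 5.0590
Sum of squared deviations: (−0.1870)² + (−0.0660)² + (+0.2250)² + (+0.2250)² + (−0.1310)² + (−0.0660)² = 0.1621
Variance = 0.1621 / 5 = 0.0324
SE* = √0.0324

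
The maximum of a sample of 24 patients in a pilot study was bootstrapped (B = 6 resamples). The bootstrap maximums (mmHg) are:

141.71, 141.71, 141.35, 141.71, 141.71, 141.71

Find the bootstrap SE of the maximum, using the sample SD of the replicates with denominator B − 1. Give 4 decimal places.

SE* = 0.1470

Bootstrap SE is the standard deviation of the 6 replicate maximums.
Mean of replicates: (141.71 + 141.71 + 141.35 + 141.71 + 141.71 + 141.71) / 6 = 849.90000 / 6 = 141.65000
Sum of squared deviations: (+0.06000)² + (+0.06000)² + (−0.30000)² + (+0.06000)² + (+0.06000)² + (+0.06000)² = 0.10800
Variance = 0.10800 / 5 = 0.02160
SE* = √0.02160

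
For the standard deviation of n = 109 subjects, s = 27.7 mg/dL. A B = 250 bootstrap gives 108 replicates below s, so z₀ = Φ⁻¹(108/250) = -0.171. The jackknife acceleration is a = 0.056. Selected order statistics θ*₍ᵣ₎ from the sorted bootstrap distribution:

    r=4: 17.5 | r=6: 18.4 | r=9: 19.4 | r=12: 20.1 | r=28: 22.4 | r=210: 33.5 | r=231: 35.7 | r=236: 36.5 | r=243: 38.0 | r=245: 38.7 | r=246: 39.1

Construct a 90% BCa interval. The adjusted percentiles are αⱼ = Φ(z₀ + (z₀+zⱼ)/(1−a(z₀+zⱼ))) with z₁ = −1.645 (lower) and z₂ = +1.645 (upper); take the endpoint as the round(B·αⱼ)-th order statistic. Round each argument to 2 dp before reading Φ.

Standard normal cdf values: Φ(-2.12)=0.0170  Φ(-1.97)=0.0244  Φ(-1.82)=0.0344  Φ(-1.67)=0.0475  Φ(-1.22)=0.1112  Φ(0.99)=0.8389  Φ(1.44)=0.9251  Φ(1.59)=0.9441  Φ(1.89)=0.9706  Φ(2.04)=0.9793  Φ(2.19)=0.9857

(19.4, 35.7)

Lower: z₀ + z₁ = -0.171 + (-1.645) = -1.816; 1 − a(z₀+z₁) = 1 − (0.056)(-1.816) = 1.1017; argument = -0.171 + (-1.816)/1.1017 = -1.8194 → -1.82.
α₁ = Φ(-1.82) = 0.0344; rank = round(250 × 0.0344) = 9; θ*₍9₎ = 19.4.
Upper: z₀ + z₂ = 1.474; 1 − a(z₀+z₂) = 0.9175; argument = 1.4356 → 1.44; α₂ = 0.9251; rank = 231; θ*₍231₎ = 35.7.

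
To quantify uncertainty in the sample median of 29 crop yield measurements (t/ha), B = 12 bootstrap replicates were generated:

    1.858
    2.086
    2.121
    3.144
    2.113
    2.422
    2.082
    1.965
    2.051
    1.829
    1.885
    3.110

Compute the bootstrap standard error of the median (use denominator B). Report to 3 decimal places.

SE* = 0.432

Bootstrap SE is the standard deviation of the 12 replicate medians.
Mean of replicates: (1.858 + 2.086 + 2.121 + 3.144 + 2.113 + 2.422 + 2.082 + 1.965 + 2.051 + 1.829 + 1.885 + 3.110) / 12 = 26.6660 / 12 = 2.2222
Sum of squared deviations: (−0.3642)² + (−0.1362)² + (−0.1012)² + (+0.9218)² + (−0.1092)² + (+0.1998)² + (−0.1402)² + (−0.2572)² + (−0.1712)² + (−0.3932)² + (−0.3372)² + (+0.8878)² = 2.2346
Variance = 2.2346 / 12 = 0.1862
SE* = √0.1862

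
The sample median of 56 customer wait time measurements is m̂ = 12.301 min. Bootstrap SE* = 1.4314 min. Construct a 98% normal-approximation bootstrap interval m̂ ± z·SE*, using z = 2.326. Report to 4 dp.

Margin = 2.326 × 1.4314 = 3.32944
Interval: 12.301 ± 3.32944

(8.9716, 15.6304)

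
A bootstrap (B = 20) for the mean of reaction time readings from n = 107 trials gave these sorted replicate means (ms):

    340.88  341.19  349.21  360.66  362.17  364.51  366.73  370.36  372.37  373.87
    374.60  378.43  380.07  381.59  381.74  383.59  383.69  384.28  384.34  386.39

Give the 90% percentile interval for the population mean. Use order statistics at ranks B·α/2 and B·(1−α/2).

α = 0.10; lower rank = 20 × 0.050 = 1; upper rank = 20 × 0.950 = 19.
The 1st smallest replicate is 340.88; the 19th is 384.34.

(340.88, 384.34)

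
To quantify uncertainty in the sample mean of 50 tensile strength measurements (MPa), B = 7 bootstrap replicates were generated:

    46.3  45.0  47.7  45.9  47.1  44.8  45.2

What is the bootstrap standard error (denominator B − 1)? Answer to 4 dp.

Bootstrap SE is the standard deviation of the 7 replicate means.
Mean of replicates: (46.3 + 45.0 + 47.7 + 45.9 + 47.1 + 44.8 + 45.2) / 7 = 322.00000 / 7 = 46.00000
Sum of squared deviations: (+0.30000)² + (−1.00000)² + (+1.70000)² + (−0.10000)² + (+1.10000)² + (−1.20000)² + (−0.80000)² = 7.28000
Variance = 7.28000 / 6 = 1.21333
SE* = √1.21333

SE* = 1.1015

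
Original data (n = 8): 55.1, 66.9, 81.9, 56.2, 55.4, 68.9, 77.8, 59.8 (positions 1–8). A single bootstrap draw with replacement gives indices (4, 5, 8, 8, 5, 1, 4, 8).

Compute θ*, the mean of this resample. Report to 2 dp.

Resample values: 56.2, 55.4, 59.8, 59.8, 55.4, 55.1, 56.2, 59.8.
Mean = (56.2 + 55.4 + 59.8 + 59.8 + 55.4 + 55.1 + 56.2 + 59.8) / 8 = 457.70 / 8 = 57.21

θ* = 57.21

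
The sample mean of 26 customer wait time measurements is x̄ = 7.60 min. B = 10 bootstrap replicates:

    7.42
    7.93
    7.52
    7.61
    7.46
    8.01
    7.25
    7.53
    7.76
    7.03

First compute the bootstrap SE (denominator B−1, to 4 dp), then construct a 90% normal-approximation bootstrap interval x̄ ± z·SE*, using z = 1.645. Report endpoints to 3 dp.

(7.113, 8.087)

Mean of replicates = 7.5520; sum of squared deviations = 0.7904; SE* = √(0.7904/9) = 0.2963
Margin = 1.645 × 0.2963 = 0.4874
Interval: 7.60 ± 0.4874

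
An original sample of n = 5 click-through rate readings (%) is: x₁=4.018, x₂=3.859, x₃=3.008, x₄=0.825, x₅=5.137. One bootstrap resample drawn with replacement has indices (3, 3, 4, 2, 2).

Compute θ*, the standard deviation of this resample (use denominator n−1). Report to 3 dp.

θ* = 1.242

Resample values: 3.008, 3.008, 0.825, 3.859, 3.859.
Mean = 2.9118; sum of squared deviations = 6.1676
s² = 6.1676 / 4 = 1.5419
s = √1.5419 = 1.242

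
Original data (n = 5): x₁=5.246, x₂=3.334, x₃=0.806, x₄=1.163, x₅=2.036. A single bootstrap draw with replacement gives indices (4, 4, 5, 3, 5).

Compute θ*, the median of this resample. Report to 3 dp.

θ* = 1.163

Resample values: 1.163, 1.163, 2.036, 0.806, 2.036.
Sorted: 0.806, 1.163, 1.163, 2.036, 2.036
Median = middle value = 1.163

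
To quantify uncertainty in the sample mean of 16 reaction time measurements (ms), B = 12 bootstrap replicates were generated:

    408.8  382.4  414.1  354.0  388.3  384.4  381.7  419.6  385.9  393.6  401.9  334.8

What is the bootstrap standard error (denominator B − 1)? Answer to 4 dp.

SE* = 24.1364

Bootstrap SE is the standard deviation of the 12 replicate means.
Mean of replicates: (408.8 + 382.4 + 414.1 + 354.0 + 388.3 + 384.4 + 381.7 + 419.6 + 385.9 + 393.6 + 401.9 + 334.8) / 12 = 4649.50000 / 12 = 387.45833
Sum of squared deviations: (+21.34167)² + (−5.05833)² + (+26.64167)² + (−33.45833)² + (+0.84167)² + (−3.05833)² + (−5.75833)² + (+32.14167)² + (−1.55833)² + (+6.14167)² + (+14.44167)² + (−52.65833)² = 6408.20917
Variance = 6408.20917 / 11 = 582.56447
SE* = √582.56447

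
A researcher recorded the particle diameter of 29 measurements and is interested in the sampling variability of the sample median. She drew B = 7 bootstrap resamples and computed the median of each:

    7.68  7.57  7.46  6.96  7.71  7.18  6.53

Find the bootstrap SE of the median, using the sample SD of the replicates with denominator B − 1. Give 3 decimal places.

SE* = 0.435

Bootstrap SE is the standard deviation of the 7 replicate medians.
Mean of replicates: (7.68 + 7.57 + 7.46 + 6.96 + 7.71 + 7.18 + 6.53) / 7 = 51.0900 / 7 = 7.2986
Sum of squared deviations: (+0.3814)² + (+0.2714)² + (+0.1614)² + (−0.3386)² + (+0.4114)² + (−0.1186)² + (−0.7686)² = 1.1339
Variance = 1.1339 / 6 = 0.1890
SE* = √0.1890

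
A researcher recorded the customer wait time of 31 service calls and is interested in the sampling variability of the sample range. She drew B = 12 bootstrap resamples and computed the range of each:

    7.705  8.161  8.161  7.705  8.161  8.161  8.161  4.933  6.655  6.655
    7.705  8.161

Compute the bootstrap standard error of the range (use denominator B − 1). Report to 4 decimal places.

SE* = 0.9889

Bootstrap SE is the standard deviation of the 12 replicate ranges.
Mean of replicates: (7.705 + 8.161 + 8.161 + 7.705 + 8.161 + 8.161 + 8.161 + 4.933 + 6.655 + 6.655 + 7.705 + 8.161) / 12 = 90.32400 / 12 = 7.52700
Sum of squared deviations: (+0.17800)² + (+0.63400)² + (+0.63400)² + (+0.17800)² + (+0.63400)² + (+0.63400)² + (+0.63400)² + (−2.59400)² + (−0.87200)² + (−0.87200)² + (+0.17800)² + (+0.63400)² = 10.75639
Variance = 10.75639 / 11 = 0.97785
SE* = √0.97785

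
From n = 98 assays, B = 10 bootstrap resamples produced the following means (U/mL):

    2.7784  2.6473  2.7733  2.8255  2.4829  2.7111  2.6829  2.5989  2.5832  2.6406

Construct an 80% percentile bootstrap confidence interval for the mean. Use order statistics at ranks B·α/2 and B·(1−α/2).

Sorted replicates: 2.4829, 2.5832, 2.5989, 2.6406, 2.6473, 2.6829, 2.7111, 2.7733, 2.7784, 2.8255
α = 0.20; lower rank = 10 × 0.100 = 1; upper rank = 10 × 0.900 = 9.
The 1st smallest replicate is 2.4829; the 9th is 2.7784.

(2.4829, 2.7784)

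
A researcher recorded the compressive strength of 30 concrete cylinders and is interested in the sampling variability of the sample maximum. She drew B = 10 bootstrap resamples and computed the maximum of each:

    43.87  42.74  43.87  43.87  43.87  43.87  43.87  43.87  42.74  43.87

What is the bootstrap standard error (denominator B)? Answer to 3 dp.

Bootstrap SE is the standard deviation of the 10 replicate maximums.
Mean of replicates: (43.87 + 42.74 + 43.87 + 43.87 + 43.87 + 43.87 + 43.87 + 43.87 + 42.74 + 43.87) / 10 = 436.4400 / 10 = 43.6440
Sum of squared deviations: (+0.2260)² + (−0.9040)² + (+0.2260)² + (+0.2260)² + (+0.2260)² + (+0.2260)² + (+0.2260)² + (+0.2260)² + (−0.9040)² + (+0.2260)² = 2.0430
Variance = 2.0430 / 10 = 0.2043
SE* = √0.2043

SE* = 0.452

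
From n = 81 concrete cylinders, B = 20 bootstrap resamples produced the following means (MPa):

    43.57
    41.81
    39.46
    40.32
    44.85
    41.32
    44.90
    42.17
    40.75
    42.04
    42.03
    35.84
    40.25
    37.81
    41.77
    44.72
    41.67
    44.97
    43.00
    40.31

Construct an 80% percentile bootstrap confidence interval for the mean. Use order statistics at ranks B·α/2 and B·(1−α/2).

(37.81, 44.85)

Sorted replicates: 35.84, 37.81, 39.46, 40.25, 40.31, 40.32, 40.75, 41.32, 41.67, 41.77, 41.81, 42.03, 42.04, 42.17, 43.00, 43.57, 44.72, 44.85, 44.90, 44.97
α = 0.20; lower rank = 20 × 0.100 = 2; upper rank = 20 × 0.900 = 18.
The 2nd smallest replicate is 37.81; the 18th is 44.85.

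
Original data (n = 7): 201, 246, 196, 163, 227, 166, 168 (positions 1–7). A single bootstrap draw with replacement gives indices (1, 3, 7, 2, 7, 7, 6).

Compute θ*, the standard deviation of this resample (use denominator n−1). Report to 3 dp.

Resample values: 201, 196, 168, 246, 168, 168, 166.
Mean = 187.5714; sum of squared deviations = 5279.7143
s² = 5279.7143 / 6 = 879.9524
s = √879.9524 = 29.664

θ* = 29.664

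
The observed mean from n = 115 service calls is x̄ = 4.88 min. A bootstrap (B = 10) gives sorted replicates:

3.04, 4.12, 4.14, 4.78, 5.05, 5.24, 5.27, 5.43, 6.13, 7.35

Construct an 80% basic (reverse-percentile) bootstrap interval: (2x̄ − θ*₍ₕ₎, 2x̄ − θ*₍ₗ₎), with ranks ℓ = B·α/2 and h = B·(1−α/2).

Percentile endpoints at ranks 1 and 9: θ*₍1₎ = 3.04, θ*₍9₎ = 6.13.
Basic interval reflects these around x̄:
  lower = 2 × 4.88 − 6.13 = 3.63
  upper = 2 × 4.88 − 3.04 = 6.72

(3.63, 6.72)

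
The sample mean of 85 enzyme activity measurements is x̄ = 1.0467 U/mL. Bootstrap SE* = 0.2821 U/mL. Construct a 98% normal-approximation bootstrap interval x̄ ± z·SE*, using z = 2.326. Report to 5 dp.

(0.39054, 1.70286)

Margin = 2.326 × 0.2821 = 0.656165
Interval: 1.0467 ± 0.656165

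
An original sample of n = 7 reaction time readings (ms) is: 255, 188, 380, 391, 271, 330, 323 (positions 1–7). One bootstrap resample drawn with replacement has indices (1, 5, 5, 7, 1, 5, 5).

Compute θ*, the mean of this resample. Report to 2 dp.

θ* = 273.86

Resample values: 255, 271, 271, 323, 255, 271, 271.
Mean = (255 + 271 + 271 + 323 + 255 + 271 + 271) / 7 = 1917.0 / 7 = 273.86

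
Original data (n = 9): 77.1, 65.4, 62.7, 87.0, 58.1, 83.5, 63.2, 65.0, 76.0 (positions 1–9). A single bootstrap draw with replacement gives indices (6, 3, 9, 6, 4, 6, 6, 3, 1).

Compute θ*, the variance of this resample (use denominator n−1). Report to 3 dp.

θ* = 84.287

Resample values: 83.5, 62.7, 76.0, 83.5, 87.0, 83.5, 83.5, 62.7, 77.1.
Mean = 77.7222; sum of squared deviations = 674.2956
s² = 674.2956 / 8 = 84.2869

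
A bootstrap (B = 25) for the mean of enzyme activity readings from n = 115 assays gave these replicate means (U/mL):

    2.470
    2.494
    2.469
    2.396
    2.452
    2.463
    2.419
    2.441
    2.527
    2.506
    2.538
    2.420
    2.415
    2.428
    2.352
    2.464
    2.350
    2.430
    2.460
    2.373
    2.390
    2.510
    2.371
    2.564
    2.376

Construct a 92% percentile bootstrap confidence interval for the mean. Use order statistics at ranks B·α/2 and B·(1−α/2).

(2.350, 2.538)

Sorted replicates: 2.350, 2.352, 2.371, 2.373, 2.376, 2.390, 2.396, 2.415, 2.419, 2.420, 2.428, 2.430, 2.441, 2.452, 2.460, 2.463, 2.464, 2.469, 2.470, 2.494, 2.506, 2.510, 2.527, 2.538, 2.564
α = 0.08; lower rank = 25 × 0.040 = 1; upper rank = 25 × 0.960 = 24.
The 1st smallest replicate is 2.350; the 24th is 2.538.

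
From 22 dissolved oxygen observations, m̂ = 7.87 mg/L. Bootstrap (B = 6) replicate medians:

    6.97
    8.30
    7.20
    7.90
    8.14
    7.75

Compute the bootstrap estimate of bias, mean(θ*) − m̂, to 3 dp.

bias = −0.160

mean(θ*) = (6.97 + 8.30 + 7.20 + 7.90 + 8.14 + 7.75) / 6 = 7.7100
bias = 7.7100 − 7.87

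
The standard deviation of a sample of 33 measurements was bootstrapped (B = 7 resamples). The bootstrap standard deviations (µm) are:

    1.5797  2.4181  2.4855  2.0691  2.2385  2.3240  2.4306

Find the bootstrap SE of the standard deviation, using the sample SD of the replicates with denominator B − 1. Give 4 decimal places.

SE* = 0.3157

Bootstrap SE is the standard deviation of the 7 replicate standard deviations.
Mean of replicates: (1.5797 + 2.4181 + 2.4855 + 2.0691 + 2.2385 + 2.3240 + 2.4306) / 7 = 15.54550 / 7 = 2.22079
Sum of squared deviations: (−0.64109)² + (+0.19731)² + (+0.26471)² + (−0.15169)² + (+0.01771)² + (+0.10321)² + (+0.20981)² = 0.59800
Variance = 0.59800 / 6 = 0.09967
SE* = √0.09967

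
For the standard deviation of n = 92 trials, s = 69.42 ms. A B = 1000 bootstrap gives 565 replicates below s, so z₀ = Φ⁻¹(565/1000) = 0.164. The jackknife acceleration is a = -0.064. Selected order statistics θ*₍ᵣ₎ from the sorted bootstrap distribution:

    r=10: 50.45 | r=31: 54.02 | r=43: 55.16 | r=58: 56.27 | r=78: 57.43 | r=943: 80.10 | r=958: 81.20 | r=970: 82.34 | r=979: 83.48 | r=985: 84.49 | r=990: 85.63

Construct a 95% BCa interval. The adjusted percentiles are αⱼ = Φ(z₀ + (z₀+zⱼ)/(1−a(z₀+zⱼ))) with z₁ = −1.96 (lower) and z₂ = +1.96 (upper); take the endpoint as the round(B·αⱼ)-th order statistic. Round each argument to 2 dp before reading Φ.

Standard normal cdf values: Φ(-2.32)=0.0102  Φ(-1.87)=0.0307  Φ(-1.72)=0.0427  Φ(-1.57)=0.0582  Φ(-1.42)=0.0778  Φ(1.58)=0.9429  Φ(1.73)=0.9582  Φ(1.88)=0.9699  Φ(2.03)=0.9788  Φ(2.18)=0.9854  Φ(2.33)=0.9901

(54.02, 83.48)

Lower: z₀ + z₁ = 0.164 + (-1.960) = -1.796; 1 − a(z₀+z₁) = 1 − (-0.064)(-1.796) = 0.8851; argument = 0.164 + (-1.796)/0.8851 = -1.8653 → -1.87.
α₁ = Φ(-1.87) = 0.0307; rank = round(1000 × 0.0307) = 31; θ*₍31₎ = 54.02.
Upper: z₀ + z₂ = 2.124; 1 − a(z₀+z₂) = 1.1359; argument = 2.0338 → 2.03; α₂ = 0.9788; rank = 979; θ*₍979₎ = 83.48.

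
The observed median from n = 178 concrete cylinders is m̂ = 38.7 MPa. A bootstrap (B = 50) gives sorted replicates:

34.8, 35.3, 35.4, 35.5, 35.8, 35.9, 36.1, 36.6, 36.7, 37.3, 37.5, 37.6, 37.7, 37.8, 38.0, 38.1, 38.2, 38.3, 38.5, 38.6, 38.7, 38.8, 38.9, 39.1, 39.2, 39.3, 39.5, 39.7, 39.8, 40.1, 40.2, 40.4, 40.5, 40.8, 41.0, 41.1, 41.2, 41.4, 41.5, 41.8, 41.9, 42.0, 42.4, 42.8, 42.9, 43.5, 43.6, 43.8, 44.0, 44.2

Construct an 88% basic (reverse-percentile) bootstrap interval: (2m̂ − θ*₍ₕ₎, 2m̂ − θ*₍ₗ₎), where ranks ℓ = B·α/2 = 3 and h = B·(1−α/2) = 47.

Percentile endpoints at ranks 3 and 47: θ*₍3₎ = 35.4, θ*₍47₎ = 43.6.
Basic interval reflects these around m̂:
  lower = 2 × 38.7 − 43.6 = 33.8
  upper = 2 × 38.7 − 35.4 = 42.0

(33.8, 42.0)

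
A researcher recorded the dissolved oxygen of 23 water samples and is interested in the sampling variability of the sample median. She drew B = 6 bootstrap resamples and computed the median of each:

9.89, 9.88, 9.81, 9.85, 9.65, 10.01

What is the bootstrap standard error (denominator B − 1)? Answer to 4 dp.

Bootstrap SE is the standard deviation of the 6 replicate medians.
Mean of replicates: (9.89 + 9.88 + 9.81 + 9.85 + 9.65 + 10.01) / 6 = 59.09000 / 6 = 9.84833
Sum of squared deviations: (+0.04167)² + (+0.03167)² + (−0.03833)² + (+0.00167)² + (−0.19833)² + (+0.16167)² = 0.06968
Variance = 0.06968 / 5 = 0.01394
SE* = √0.01394

SE* = 0.1181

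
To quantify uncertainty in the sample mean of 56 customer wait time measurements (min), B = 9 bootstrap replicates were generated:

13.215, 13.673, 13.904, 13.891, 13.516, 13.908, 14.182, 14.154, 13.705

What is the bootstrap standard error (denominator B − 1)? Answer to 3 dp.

SE* = 0.306

Bootstrap SE is the standard deviation of the 9 replicate means.
Mean of replicates: (13.215 + 13.673 + 13.904 + 13.891 + 13.516 + 13.908 + 14.182 + 14.154 + 13.705) / 9 = 124.1480 / 9 = 13.7942
Sum of squared deviations: (−0.5792)² + (−0.1212)² + (+0.1098)² + (+0.0968)² + (−0.2782)² + (+0.1138)² + (+0.3878)² + (+0.3598)² + (−0.0892)² = 0.7497
Variance = 0.7497 / 8 = 0.0937
SE* = √0.0937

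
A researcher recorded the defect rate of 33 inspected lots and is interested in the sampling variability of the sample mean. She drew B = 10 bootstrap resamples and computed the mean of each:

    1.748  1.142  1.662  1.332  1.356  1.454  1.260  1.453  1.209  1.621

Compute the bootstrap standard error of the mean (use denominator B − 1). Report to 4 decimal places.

SE* = 0.2022

Bootstrap SE is the standard deviation of the 10 replicate means.
Mean of replicates: (1.748 + 1.142 + 1.662 + 1.332 + 1.356 + 1.454 + 1.260 + 1.453 + 1.209 + 1.621) / 10 = 14.23700 / 10 = 1.42370
Sum of squared deviations: (+0.32430)² + (−0.28170)² + (+0.23830)² + (−0.09170)² + (−0.06770)² + (+0.03030)² + (−0.16370)² + (+0.02930)² + (−0.21470)² + (+0.19730)² = 0.36790
Variance = 0.36790 / 9 = 0.04088
SE* = √0.04088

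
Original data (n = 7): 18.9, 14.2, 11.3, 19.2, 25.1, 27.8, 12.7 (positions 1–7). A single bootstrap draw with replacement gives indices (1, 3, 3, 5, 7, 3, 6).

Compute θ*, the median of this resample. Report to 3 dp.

θ* = 12.700

Resample values: 18.9, 11.3, 11.3, 25.1, 12.7, 11.3, 27.8.
Sorted: 11.3, 11.3, 11.3, 12.7, 18.9, 25.1, 27.8
Median = middle value = 12.700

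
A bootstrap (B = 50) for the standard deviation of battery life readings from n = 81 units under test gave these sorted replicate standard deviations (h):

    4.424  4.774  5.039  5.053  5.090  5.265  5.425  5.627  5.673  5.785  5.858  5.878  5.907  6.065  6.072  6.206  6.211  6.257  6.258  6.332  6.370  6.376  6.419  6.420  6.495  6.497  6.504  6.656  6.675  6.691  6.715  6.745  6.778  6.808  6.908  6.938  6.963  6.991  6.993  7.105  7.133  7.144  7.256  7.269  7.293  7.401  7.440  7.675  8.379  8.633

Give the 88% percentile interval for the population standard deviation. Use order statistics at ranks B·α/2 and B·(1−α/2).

α = 0.12; lower rank = 50 × 0.060 = 3; upper rank = 50 × 0.940 = 47.
The 3rd smallest replicate is 5.039; the 47th is 7.440.

(5.039, 7.440)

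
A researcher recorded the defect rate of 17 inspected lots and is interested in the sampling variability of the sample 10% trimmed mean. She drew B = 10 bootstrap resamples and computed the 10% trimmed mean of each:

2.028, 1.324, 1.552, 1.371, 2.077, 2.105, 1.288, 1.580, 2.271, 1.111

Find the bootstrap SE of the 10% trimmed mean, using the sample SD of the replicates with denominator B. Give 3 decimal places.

Bootstrap SE is the standard deviation of the 10 replicate 10% trimmed means.
Mean of replicates: (2.028 + 1.324 + 1.552 + 1.371 + 2.077 + 2.105 + 1.288 + 1.580 + 2.271 + 1.111) / 10 = 16.7070 / 10 = 1.6707
Sum of squared deviations: (+0.3573)² + (−0.3467)² + (−0.1187)² + (−0.2997)² + (+0.4063)² + (+0.4343)² + (−0.3827)² + (−0.0907)² + (+0.6003)² + (−0.5597)² = 1.5338
Variance = 1.5338 / 10 = 0.1534
SE* = √0.1534

SE* = 0.392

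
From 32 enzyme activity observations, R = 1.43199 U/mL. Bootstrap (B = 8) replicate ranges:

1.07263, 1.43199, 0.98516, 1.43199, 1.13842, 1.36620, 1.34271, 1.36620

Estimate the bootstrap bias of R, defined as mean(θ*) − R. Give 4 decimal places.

mean(θ*) = (1.07263 + 1.43199 + 0.98516 + 1.43199 + 1.13842 + 1.36620 + 1.34271 + 1.36620) / 8 = 1.26691
bias = 1.26691 − 1.43199

bias = −0.1651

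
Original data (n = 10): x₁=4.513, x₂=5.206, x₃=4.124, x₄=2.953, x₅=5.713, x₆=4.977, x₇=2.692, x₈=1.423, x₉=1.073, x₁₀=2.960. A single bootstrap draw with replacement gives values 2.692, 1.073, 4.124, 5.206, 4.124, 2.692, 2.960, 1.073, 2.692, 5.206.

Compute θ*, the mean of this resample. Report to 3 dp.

θ* = 3.184

Mean = (2.692 + 1.073 + 4.124 + 5.206 + 4.124 + 2.692 + 2.960 + 1.073 + 2.692 + 5.206) / 10 = 31.8420 / 10 = 3.184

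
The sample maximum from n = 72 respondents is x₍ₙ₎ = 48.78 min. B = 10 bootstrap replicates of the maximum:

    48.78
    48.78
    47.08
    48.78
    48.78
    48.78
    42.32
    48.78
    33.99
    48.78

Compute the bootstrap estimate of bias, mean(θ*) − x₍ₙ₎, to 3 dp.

bias = −2.295

mean(θ*) = (48.78 + 48.78 + 47.08 + 48.78 + 48.78 + 48.78 + 42.32 + 48.78 + 33.99 + 48.78) / 10 = 46.4850
bias = 46.4850 − 48.78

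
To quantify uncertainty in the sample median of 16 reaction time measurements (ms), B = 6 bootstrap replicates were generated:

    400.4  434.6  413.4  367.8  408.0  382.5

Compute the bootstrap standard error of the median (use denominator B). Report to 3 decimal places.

SE* = 21.512

Bootstrap SE is the standard deviation of the 6 replicate medians.
Mean of replicates: (400.4 + 434.6 + 413.4 + 367.8 + 408.0 + 382.5) / 6 = 2406.7000 / 6 = 401.1167
Sum of squared deviations: (−0.7167)² + (+33.4833)² + (+12.2833)² + (−33.3167)² + (+6.8833)² + (−18.6167)² = 2776.4883
Variance = 2776.4883 / 6 = 462.7481
SE* = √462.7481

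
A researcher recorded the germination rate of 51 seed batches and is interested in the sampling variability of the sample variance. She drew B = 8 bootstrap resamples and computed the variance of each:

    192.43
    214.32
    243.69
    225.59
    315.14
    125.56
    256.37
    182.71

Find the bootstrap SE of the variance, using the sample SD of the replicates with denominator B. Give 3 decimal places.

Bootstrap SE is the standard deviation of the 8 replicate variances.
Mean of replicates: (192.43 + 214.32 + 243.69 + 225.59 + 315.14 + 125.56 + 256.37 + 182.71) / 8 = 1755.8100 / 8 = 219.4762
Sum of squared deviations: (−27.0462)² + (−5.1562)² + (+24.2138)² + (+6.1138)² + (+95.6637)² + (−93.9162)² + (+36.8938)² + (−36.7662)² = 22066.4912
Variance = 22066.4912 / 8 = 2758.3114
SE* = √2758.3114

SE* = 52.520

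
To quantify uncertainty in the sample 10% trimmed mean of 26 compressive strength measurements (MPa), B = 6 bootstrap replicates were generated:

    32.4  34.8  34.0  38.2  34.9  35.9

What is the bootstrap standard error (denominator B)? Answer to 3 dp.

SE* = 1.773

Bootstrap SE is the standard deviation of the 6 replicate 10% trimmed means.
Mean of replicates: (32.4 + 34.8 + 34.0 + 38.2 + 34.9 + 35.9) / 6 = 210.2000 / 6 = 35.0333
Sum of squared deviations: (−2.6333)² + (−0.2333)² + (−1.0333)² + (+3.1667)² + (−0.1333)² + (+0.8667)² = 18.8533
Variance = 18.8533 / 6 = 3.1422
SE* = √3.1422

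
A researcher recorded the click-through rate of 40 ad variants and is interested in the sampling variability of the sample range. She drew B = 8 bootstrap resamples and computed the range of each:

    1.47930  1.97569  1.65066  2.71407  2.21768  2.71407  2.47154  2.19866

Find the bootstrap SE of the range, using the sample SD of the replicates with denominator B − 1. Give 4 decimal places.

SE* = 0.4583

Bootstrap SE is the standard deviation of the 8 replicate ranges.
Mean of replicates: (1.47930 + 1.97569 + 1.65066 + 2.71407 + 2.21768 + 2.71407 + 2.47154 + 2.19866) / 8 = 17.421670 / 8 = 2.177709
Sum of squared deviations: (−0.698409)² + (−0.202019)² + (−0.527049)² + (+0.536361)² + (+0.039971)² + (+0.536361)² + (+0.293831)² + (+0.020951)² = 1.470107
Variance = 1.470107 / 7 = 0.210015
SE* = √0.210015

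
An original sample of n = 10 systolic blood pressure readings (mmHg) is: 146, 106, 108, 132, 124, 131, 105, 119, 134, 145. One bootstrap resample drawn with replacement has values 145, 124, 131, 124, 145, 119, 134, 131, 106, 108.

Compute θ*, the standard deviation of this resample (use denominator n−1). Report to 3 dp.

θ* = 13.384

Mean = 126.7000; sum of squared deviations = 1612.1000
s² = 1612.1000 / 9 = 179.1222
s = √179.1222 = 13.384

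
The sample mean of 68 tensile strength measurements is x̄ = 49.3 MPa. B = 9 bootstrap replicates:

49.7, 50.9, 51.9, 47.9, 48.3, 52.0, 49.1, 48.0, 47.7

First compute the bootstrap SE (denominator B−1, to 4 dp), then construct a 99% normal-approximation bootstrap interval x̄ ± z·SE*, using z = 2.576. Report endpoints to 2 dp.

Mean of replicates = 49.5000; sum of squared deviations = 23.6600; SE* = √(23.6600/8) = 1.7197
Margin = 2.576 × 1.7197 = 4.430
Interval: 49.3 ± 4.430

(44.87, 53.73)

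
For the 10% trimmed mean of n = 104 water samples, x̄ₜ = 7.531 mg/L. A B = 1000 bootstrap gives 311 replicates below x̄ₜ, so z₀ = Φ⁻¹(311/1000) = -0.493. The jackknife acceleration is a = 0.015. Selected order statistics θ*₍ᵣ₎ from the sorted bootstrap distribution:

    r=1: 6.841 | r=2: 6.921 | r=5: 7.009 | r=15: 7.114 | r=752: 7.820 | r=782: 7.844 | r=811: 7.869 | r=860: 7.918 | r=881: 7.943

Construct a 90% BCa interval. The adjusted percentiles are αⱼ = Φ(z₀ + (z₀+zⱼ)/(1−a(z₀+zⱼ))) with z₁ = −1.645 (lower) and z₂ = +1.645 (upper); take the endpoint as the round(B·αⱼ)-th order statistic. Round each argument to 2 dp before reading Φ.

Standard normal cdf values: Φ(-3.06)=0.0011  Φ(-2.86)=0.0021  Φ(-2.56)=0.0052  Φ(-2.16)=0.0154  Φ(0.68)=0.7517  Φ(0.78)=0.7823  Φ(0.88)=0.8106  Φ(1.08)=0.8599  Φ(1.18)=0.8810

Lower: z₀ + z₁ = -0.493 + (-1.645) = -2.138; 1 − a(z₀+z₁) = 1 − (0.015)(-2.138) = 1.0321; argument = -0.493 + (-2.138)/1.0321 = -2.5646 → -2.56.
α₁ = Φ(-2.56) = 0.0052; rank = round(1000 × 0.0052) = 5; θ*₍5₎ = 7.009.
Upper: z₀ + z₂ = 1.152; 1 − a(z₀+z₂) = 0.9827; argument = 0.6793 → 0.68; α₂ = 0.7517; rank = 752; θ*₍752₎ = 7.820.

(7.009, 7.820)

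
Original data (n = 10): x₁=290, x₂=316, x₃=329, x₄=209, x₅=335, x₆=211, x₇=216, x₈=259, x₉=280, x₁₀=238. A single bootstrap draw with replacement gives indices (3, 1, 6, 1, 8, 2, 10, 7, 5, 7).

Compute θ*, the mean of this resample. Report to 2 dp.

Resample values: 329, 290, 211, 290, 259, 316, 238, 216, 335, 216.
Mean = (329 + 290 + 211 + 290 + 259 + 316 + 238 + 216 + 335 + 216) / 10 = 2700.0 / 10 = 270.00

θ* = 270.00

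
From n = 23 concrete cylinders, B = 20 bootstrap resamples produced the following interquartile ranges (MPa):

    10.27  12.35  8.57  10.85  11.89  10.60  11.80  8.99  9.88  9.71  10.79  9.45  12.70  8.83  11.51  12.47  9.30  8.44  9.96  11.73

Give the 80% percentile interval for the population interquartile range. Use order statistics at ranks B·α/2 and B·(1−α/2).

Sorted replicates: 8.44, 8.57, 8.83, 8.99, 9.30, 9.45, 9.71, 9.88, 9.96, 10.27, 10.60, 10.79, 10.85, 11.51, 11.73, 11.80, 11.89, 12.35, 12.47, 12.70
α = 0.20; lower rank = 20 × 0.100 = 2; upper rank = 20 × 0.900 = 18.
The 2nd smallest replicate is 8.57; the 18th is 12.35.

(8.57, 12.35)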